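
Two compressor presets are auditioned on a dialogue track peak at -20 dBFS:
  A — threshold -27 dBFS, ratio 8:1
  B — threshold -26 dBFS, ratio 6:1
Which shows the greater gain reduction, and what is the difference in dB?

A: GR = 7 − 7/8 = 6.125 dB.
B: GR = 6 − 6/6 = 5 dB.
A applies 1.125 dB more gain reduction.

A, by 1.125 dB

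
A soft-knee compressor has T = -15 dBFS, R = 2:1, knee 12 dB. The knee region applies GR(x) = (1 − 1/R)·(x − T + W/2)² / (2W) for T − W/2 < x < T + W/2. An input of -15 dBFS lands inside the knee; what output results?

x − T + W/2 = -15 − (-15) + 6 = 6.
GR = (1 − 1/2) × 6² / 24 = 0.5 × 36 / 24 = 0.75 dB.
Output = -15 − 0.75 = -15.75 dBFS.

-15.75 dBFS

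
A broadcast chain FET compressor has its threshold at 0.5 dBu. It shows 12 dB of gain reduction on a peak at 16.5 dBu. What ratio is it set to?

4:1

Input overshoot = 16.5 − 0.5 = 16 dB.
Output overshoot = 16 − 12 = 4 dB.
Ratio = input overshoot / output overshoot = 16 / 4 = 4.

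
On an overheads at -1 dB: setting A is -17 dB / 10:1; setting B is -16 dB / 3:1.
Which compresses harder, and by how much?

A: overshoot 16 dB → output overshoot 1.6 dB → GR 14.4 dB.
B: overshoot 15 dB → output overshoot 5 dB → GR 10 dB.
A applies 4.4 dB more gain reduction.

A, by 4.4 dB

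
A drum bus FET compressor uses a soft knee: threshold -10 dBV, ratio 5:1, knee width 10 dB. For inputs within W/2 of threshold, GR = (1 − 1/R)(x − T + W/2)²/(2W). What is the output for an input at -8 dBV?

x − T + W/2 = -8 − (-10) + 5 = 7.
GR = (1 − 1/5) × 7² / 20 = 0.8 × 49 / 20 = 1.96 dB.
Output = -8 − 1.96 = -9.96 dBV.

-9.96 dBV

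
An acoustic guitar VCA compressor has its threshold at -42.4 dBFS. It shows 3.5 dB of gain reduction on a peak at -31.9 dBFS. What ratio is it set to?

Input overshoot = -31.9 − (-42.4) = 10.5 dB.
Output overshoot = 10.5 − 3.5 = 7 dB.
Ratio = input overshoot / output overshoot = 10.5 / 7 = 1.5.

1.5:1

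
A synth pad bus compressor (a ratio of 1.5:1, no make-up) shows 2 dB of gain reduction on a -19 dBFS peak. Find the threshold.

Gain reduction = -19 − (-21) = 2 dB; output overshoot = GR / (R − 1) = 2 / 0.5 = 4 dB.
Threshold = output − output overshoot = -21 − 4 = -25 dBFS.

-25 dBFS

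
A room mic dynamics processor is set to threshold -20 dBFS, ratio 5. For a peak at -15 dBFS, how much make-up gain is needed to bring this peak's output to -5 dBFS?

Without make-up, output = threshold + overshoot/5 = -20 + 1 = -19 dBFS.
Gap to target: 14 dB.

14 dB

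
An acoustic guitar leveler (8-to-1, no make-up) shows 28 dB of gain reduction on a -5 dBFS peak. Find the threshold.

Input is 32 dB above T (since output overshoot × R = input overshoot: (-33 − T)·8 = -5 − T gives T = -37 dBFS).
Check: -37 + (-5 − (-37))/8 = -37 + 4 = -33 dBFS. ✓

-37 dBFS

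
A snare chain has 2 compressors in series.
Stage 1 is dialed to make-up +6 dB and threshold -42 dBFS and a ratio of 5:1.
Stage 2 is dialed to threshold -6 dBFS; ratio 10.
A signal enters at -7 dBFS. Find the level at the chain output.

Stage 1: overshoot 35 dB → 35/5 = 7 dB → -35 dBFS; +6 dB make-up → -29 dBFS.
Stage 2: -29 dBFS is at or below the -6 dBFS threshold — no compression; output -29 dBFS.

-29 dBFS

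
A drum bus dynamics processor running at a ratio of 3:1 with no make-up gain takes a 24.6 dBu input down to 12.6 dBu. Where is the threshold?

Gain reduction = 24.6 − 12.6 = 12 dB; output overshoot = GR / (R − 1) = 12 / 2 = 6 dB.
Threshold = output − output overshoot = 12.6 − 6 = 6.6 dBu.

6.6 dBu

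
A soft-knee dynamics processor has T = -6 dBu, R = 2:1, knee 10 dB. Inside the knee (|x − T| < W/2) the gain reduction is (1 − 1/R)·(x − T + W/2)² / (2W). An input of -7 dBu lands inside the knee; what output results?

-7.4 dBu

x − T + W/2 = -7 − (-6) + 5 = 4.
GR = (1 − 1/2) × 4² / 20 = 0.5 × 16 / 20 = 0.4 dB.
Output = -7 − 0.4 = -7.4 dBu.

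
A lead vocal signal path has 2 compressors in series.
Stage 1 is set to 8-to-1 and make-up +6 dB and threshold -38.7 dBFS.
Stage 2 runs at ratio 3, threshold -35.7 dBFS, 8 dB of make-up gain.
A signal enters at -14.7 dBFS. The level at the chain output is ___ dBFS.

-25.7 dBFS

Stage 1: -14.7 dBFS is 24 dB over -38.7 dBFS; at 8:1 that becomes 3 dB over, giving -35.7 dBFS; +6 dB make-up → -29.7 dBFS.
Stage 2: overshoot 6 dB → 6/3 = 2 dB → -33.7 dBFS; +8 dB make-up → -25.7 dBFS.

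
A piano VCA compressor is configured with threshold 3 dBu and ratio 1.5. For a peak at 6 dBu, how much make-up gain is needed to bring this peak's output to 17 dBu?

12 dB

The peak compresses to 3 + 3/1.5 = 5 dBu.
To reach 17 dBu requires 17 − 5 = 12 dB of make-up.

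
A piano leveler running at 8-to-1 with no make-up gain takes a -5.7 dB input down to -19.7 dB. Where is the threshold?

Input is 16 dB above T (since output overshoot × R = input overshoot: (-19.7 − T)·8 = -5.7 − T gives T = -21.7 dB).
Check: -21.7 + (-5.7 − (-21.7))/8 = -21.7 + 2 = -19.7 dB. ✓

-21.7 dB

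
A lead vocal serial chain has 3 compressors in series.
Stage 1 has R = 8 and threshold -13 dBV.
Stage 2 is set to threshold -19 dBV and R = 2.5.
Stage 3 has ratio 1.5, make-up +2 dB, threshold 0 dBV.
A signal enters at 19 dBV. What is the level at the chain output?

Stage 1: 32 dB above -13 dBV, reduced 8:1 to 4 dB above → -9 dBV.
Stage 2: -9 dBV is 10 dB over -19 dBV; at 2.5:1 that becomes 4 dB over, giving -15 dBV.
Stage 3: -15 dBV ≤ 0 dBV, so stage 3 doesn't engage; make-up brings it to -13 dBV.

-13 dBV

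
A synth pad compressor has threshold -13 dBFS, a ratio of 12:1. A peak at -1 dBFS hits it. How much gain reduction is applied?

Overshoot = -1 − (-13) = 12 dB.
After 12:1 compression the overshoot becomes 12/12 = 1 dB.
So the signal is attenuated by 12 − 1 = 11 dB.

11 dB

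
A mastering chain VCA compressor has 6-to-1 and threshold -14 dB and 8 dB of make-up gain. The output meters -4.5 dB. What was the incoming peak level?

Before make-up, the level was -4.5 − 8 = -12.5 dB.
The compressed level sits -12.5 − (-14) = 1.5 dB over threshold.
Before 6:1 compression the overshoot was 1.5 × 6 = 9 dB, so input = -14 + 9 = -5 dB.

-5 dB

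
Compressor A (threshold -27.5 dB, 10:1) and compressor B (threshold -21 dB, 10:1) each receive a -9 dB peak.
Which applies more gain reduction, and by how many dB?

A, by 5.85 dB

A: overshoot 18.5 dB → output overshoot 1.85 dB → GR 16.65 dB.
B: overshoot 12 dB → output overshoot 1.2 dB → GR 10.8 dB.
A applies 5.85 dB more gain reduction.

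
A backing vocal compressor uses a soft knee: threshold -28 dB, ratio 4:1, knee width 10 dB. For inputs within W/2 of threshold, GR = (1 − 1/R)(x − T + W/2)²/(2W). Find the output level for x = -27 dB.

-28.35 dB

x − T + W/2 = -27 − (-28) + 5 = 6.
GR = (1 − 1/4) × 6² / 20 = 0.75 × 36 / 20 = 1.35 dB.
Output = -27 − 1.35 = -28.35 dB.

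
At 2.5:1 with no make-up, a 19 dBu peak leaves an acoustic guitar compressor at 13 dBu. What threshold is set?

9 dBu

Let T be the threshold. Output overshoot = (input overshoot)/R, so 13 − T = (19 − T)/2.5.
2.5·(13 − T) = 19 − T → 1.5·T = 32.5 − 19 = 13.5.
T = 13.5/1.5 = 9 dBu.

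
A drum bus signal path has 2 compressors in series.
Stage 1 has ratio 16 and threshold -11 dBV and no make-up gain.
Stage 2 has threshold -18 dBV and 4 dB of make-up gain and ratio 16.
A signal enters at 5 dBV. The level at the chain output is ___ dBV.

Stage 1: 16 dB above -11 dBV, reduced 16:1 to 1 dB above → -10 dBV.
Stage 2: -10 dBV is 8 dB over -18 dBV; at 16:1 that becomes 0.5 dB over, giving -17.5 dBV; +4 dB make-up → -13.5 dBV.

-13.5 dBV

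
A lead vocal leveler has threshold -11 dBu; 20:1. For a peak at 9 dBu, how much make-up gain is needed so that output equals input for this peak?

Overshoot 20 dB → 20/20 = 1 dB after compression, so the compressed level is -11 + 1 = -10 dBu.
Make-up = target − compressed = 9 − (-10) = 19 dB.

19 dB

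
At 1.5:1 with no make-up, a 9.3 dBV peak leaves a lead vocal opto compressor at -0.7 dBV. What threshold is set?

Input is 30 dB above T (since output overshoot × R = input overshoot: (-0.7 − T)·1.5 = 9.3 − T gives T = -20.7 dBV).
Check: -20.7 + (9.3 − (-20.7))/1.5 = -20.7 + 20 = -0.7 dBV. ✓

-20.7 dBV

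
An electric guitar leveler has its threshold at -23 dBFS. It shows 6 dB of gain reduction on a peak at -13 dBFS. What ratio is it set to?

Input overshoot = -13 − (-23) = 10 dB.
Output overshoot = 10 − 6 = 4 dB.
Ratio = input overshoot / output overshoot = 10 / 4 = 2.5.

2.5:1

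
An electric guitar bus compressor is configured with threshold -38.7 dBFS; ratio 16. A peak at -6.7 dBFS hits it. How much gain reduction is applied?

Overshoot = -6.7 − (-38.7) = 32 dB.
After 16:1 compression the overshoot becomes 32/16 = 2 dB.
GR = overshoot in − overshoot out = 32 − 2 = 30 dB.

30 dB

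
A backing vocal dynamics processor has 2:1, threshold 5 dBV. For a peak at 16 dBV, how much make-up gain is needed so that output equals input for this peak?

5.5 dB

Without make-up, output = threshold + overshoot/2 = 5 + 5.5 = 10.5 dBV.
Gap to target: 5.5 dB.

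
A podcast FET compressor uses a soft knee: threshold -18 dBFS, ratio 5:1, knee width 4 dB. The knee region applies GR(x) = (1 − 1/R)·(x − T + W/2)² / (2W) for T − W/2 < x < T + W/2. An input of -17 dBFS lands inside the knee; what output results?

x − T + W/2 = -17 − (-18) + 2 = 3.
GR = (1 − 1/5) × 3² / 8 = 0.8 × 9 / 8 = 0.9 dB.
Output = -17 − 0.9 = -17.9 dBFS.

-17.9 dBFS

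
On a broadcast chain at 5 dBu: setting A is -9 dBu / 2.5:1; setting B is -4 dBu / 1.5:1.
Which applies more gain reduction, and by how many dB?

A, by 5.4 dB

A: GR = 14 − 14/2.5 = 8.4 dB.
B: GR = 9 − 9/1.5 = 3 dB.
Difference: 5.4 dB in favour of A.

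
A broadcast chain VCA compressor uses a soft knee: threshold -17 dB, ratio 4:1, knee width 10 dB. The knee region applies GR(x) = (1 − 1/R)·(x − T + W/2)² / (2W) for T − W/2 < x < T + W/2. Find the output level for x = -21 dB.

-21.0375 dB

x − T + W/2 = -21 − (-17) + 5 = 1.
GR = (1 − 1/4) × 1² / 20 = 0.75 × 1 / 20 = 0.0375 dB.
Output = -21 − 0.0375 = -21.0375 dB.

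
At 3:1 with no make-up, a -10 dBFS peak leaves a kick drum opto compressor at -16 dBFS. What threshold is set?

Input is 9 dB above T (since output overshoot × R = input overshoot: (-16 − T)·3 = -10 − T gives T = -19 dBFS).
Check: -19 + (-10 − (-19))/3 = -19 + 3 = -16 dBFS. ✓

-19 dBFS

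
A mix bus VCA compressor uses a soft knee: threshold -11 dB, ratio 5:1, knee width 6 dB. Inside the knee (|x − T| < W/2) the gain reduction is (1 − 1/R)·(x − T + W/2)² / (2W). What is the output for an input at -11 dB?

x − T + W/2 = -11 − (-11) + 3 = 3.
GR = (1 − 1/5) × 3² / 12 = 0.8 × 9 / 12 = 0.6 dB.
Output = -11 − 0.6 = -11.6 dB.

-11.6 dB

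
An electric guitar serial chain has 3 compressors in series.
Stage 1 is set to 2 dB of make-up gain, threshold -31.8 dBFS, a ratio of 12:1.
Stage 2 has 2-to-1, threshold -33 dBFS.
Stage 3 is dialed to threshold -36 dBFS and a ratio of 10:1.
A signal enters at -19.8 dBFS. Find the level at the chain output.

Stage 1: -19.8 dBFS is 12 dB over -31.8 dBFS; at 12:1 that becomes 1 dB over, giving -30.8 dBFS; +2 dB make-up → -28.8 dBFS.
Stage 2: overshoot 4.2 dB → 4.2/2 = 2.1 dB → -30.9 dBFS.
Stage 3: -30.9 dBFS is 5.1 dB over -36 dBFS; at 10:1 that becomes 0.51 dB over, giving -35.49 dBFS.

-35.49 dBFS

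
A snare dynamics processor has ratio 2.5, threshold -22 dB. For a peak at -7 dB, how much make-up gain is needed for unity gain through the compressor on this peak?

9 dB

Overshoot 15 dB → 15/2.5 = 6 dB after compression, so the compressed level is -22 + 6 = -16 dB.
Make-up = target − compressed = -7 − (-16) = 9 dB.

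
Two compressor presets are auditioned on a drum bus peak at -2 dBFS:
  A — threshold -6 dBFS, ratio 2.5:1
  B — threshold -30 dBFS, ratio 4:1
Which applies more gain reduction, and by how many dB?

A: 4 dB over, compressed to 1.6 dB over, so 2.4 dB of GR.
B: 28 dB over, compressed to 7 dB over, so 21 dB of GR.
B reduces 18.6 dB more.

B, by 18.6 dB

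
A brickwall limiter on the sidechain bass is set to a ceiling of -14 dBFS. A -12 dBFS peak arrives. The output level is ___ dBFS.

-14 dBFS

At ∞:1, everything above -14 dBFS is held at the ceiling.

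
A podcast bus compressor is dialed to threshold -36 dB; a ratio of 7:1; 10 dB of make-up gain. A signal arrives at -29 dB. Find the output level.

-25 dB

The input is 7 dB above the -36 dB threshold.
At 7:1 the overshoot is divided by 7, leaving 1 dB above threshold.
Output = -36 + 1 = -35 dB; make-up adds 10 dB, giving -25 dB.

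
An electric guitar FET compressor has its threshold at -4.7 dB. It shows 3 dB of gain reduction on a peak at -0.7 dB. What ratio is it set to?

4:1

Input overshoot = -0.7 − (-4.7) = 4 dB.
Output overshoot = 4 − 3 = 1 dB.
Ratio = input overshoot / output overshoot = 4 / 1 = 4.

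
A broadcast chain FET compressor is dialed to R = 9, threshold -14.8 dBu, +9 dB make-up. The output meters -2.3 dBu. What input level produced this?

16.7 dBu

Stripping the +9 dB make-up gives -11.3 dBu at the gain stage.
The compressed level sits -11.3 − (-14.8) = 3.5 dB over threshold.
Before 9:1 compression the overshoot was 3.5 × 9 = 31.5 dB, so input = -14.8 + 31.5 = 16.7 dBu.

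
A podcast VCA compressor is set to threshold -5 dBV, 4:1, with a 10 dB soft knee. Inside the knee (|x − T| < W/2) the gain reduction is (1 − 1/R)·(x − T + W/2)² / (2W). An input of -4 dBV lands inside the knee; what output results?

x − T + W/2 = -4 − (-5) + 5 = 6.
GR = (1 − 1/4) × 6² / 20 = 0.75 × 36 / 20 = 1.35 dB.
Output = -4 − 1.35 = -5.35 dBV.

-5.35 dBV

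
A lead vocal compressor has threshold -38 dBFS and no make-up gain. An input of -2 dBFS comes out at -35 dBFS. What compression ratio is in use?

Input overshoot = -2 − (-38) = 36 dB; output overshoot = -35 − (-38) = 3 dB.
Ratio = 36 / 3 = 12.

12:1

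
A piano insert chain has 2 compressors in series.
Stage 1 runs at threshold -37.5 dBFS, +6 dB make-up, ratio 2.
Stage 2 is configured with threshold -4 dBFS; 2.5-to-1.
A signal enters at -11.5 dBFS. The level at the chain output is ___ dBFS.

-18.5 dBFS

Stage 1: -11.5 dBFS is 26 dB over -37.5 dBFS; at 2:1 that becomes 13 dB over, giving -24.5 dBFS; +6 dB make-up → -18.5 dBFS.
Stage 2: below threshold (-18.5 ≤ -4); passes unchanged; output -18.5 dBFS.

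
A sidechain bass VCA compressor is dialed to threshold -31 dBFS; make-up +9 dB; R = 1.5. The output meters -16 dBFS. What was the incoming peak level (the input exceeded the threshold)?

Stripping the +9 dB make-up gives -25 dBFS at the gain stage.
Post-compression overshoot = -25 − (-31) = 6 dB.
Before 1.5:1 compression the overshoot was 6 × 1.5 = 9 dB, so input = -31 + 9 = -22 dBFS.

-22 dBFS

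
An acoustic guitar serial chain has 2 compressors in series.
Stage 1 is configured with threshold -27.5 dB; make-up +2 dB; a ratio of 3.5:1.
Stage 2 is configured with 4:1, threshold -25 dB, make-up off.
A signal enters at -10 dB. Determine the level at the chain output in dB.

Stage 1: 17.5 dB above -27.5 dB, reduced 3.5:1 to 5 dB above → -22.5 dB; +2 dB make-up → -20.5 dB.
Stage 2: overshoot 4.5 dB → 4.5/4 = 1.125 dB → -23.875 dB.

-23.875 dB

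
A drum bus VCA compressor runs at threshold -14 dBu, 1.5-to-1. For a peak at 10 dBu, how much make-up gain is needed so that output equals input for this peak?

8 dB

Without make-up, output = threshold + overshoot/1.5 = -14 + 16 = 2 dBu.
Gap to target: 8 dB.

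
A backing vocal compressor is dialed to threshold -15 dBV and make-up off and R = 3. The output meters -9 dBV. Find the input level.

That's 6 dB above the -15 dBV threshold.
Before 3:1 compression the overshoot was 6 × 3 = 18 dB, so input = -15 + 18 = 3 dBV.

3 dBV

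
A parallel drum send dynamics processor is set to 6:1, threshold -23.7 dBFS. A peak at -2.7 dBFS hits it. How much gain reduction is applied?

-2.7 dBFS exceeds the threshold by 21 dB.
After 6:1 compression the overshoot becomes 21/6 = 3.5 dB.
So the signal is attenuated by 21 − 3.5 = 17.5 dB.

17.5 dB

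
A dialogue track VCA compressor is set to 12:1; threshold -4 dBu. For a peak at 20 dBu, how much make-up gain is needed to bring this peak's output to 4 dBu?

The peak compresses to -4 + 24/12 = -2 dBu.
To reach 4 dBu requires 4 − (-2) = 6 dB of make-up.

6 dB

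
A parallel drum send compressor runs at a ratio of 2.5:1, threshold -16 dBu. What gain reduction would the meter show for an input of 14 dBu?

14 dBu exceeds the threshold by 30 dB.
After 2.5:1 compression the overshoot becomes 30/2.5 = 12 dB.
Gain reduction = 30 − 12 = 18 dB.

18 dB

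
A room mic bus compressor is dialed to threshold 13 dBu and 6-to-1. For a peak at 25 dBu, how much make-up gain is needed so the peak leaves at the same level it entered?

The peak compresses to 13 + 12/6 = 15 dBu.
To reach 25 dBu requires 25 − 15 = 10 dB of make-up.

10 dB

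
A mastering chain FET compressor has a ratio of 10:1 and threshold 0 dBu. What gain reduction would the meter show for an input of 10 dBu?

10 dBu exceeds the threshold by 10 dB.
After 10:1 compression the overshoot becomes 10/10 = 1 dB.
So the signal is attenuated by 10 − 1 = 9 dB.

9 dB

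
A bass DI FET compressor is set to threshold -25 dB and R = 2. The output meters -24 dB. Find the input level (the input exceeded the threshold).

That's 1 dB above the -25 dB threshold.
Input overshoot = R × output overshoot = 2 dB → input = -25 + 2 = -23 dB.

-23 dB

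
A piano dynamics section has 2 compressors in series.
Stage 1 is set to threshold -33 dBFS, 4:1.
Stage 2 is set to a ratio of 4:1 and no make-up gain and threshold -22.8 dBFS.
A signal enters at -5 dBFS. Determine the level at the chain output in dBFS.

Stage 1: -5 dBFS is 28 dB over -33 dBFS; at 4:1 that becomes 7 dB over, giving -26 dBFS.
Stage 2: -26 dBFS ≤ -22.8 dBFS, so stage 2 doesn't engage; output -26 dBFS.

-26 dBFS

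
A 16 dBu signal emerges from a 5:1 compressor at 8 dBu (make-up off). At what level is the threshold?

Gain reduction = 16 − 8 = 8 dB; output overshoot = GR / (R − 1) = 8 / 4 = 2 dB.
Threshold = output − output overshoot = 8 − 2 = 6 dBu.

6 dBu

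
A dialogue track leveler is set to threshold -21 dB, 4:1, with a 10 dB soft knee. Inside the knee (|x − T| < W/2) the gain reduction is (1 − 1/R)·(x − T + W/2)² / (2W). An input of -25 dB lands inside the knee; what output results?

x − T + W/2 = -25 − (-21) + 5 = 1.
GR = (1 − 1/4) × 1² / 20 = 0.75 × 1 / 20 = 0.0375 dB.
Output = -25 − 0.0375 = -25.0375 dB.

-25.0375 dB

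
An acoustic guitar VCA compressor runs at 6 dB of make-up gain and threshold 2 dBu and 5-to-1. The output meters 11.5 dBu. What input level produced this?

19.5 dBu

Remove make-up: 11.5 − 6 = 5.5 dBu.
Post-compression overshoot = 5.5 − 2 = 3.5 dB.
Undo the ratio: input overshoot = 3.5 × 5 = 17.5 dB, giving input = 19.5 dBu.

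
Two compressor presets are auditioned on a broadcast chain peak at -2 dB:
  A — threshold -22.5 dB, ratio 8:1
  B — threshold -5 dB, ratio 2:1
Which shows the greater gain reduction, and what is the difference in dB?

A, by 16.4375 dB

A: overshoot 20.5 dB → output overshoot 2.5625 dB → GR 17.9375 dB.
B: overshoot 3 dB → output overshoot 1.5 dB → GR 1.5 dB.
A reduces 16.4375 dB more.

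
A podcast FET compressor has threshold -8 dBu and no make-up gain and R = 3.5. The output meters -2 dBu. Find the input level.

13 dBu

The compressed level sits -2 − (-8) = 6 dB over threshold.
Input overshoot = R × output overshoot = 21 dB → input = -8 + 21 = 13 dBu.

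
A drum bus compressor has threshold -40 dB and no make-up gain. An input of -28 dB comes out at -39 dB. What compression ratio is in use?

Input overshoot = -28 − (-40) = 12 dB; output overshoot = -39 − (-40) = 1 dB.
Ratio = 12 / 1 = 12.

12:1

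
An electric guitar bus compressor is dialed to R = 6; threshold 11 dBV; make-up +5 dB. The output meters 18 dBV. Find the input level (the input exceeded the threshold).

23 dBV

Remove make-up: 18 − 5 = 13 dBV.
The compressed level sits 13 − 11 = 2 dB over threshold.
Input overshoot = R × output overshoot = 12 dB → input = 11 + 12 = 23 dBV.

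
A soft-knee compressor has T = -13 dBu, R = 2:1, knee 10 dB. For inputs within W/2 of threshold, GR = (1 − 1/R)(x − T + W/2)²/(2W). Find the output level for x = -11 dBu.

x − T + W/2 = -11 − (-13) + 5 = 7.
GR = (1 − 1/2) × 7² / 20 = 0.5 × 49 / 20 = 1.225 dB.
Output = -11 − 1.225 = -12.225 dBu.

-12.225 dBu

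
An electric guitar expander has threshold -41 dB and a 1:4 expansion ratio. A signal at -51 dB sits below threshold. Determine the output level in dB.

The input is 10 dB below the -41 dB threshold.
A 1:4 expander multiplies undershoot by 4: 10 × 4 = 40 dB below threshold.
Output = -41 − 40 = -81 dB.

-81 dB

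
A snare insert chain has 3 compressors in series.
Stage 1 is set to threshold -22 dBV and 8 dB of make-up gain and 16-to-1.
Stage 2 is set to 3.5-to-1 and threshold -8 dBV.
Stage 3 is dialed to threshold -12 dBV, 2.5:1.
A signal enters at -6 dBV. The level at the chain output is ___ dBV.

Stage 1: 16 dB above -22 dBV, reduced 16:1 to 1 dB above → -21 dBV; +8 dB make-up → -13 dBV.
Stage 2: -13 dBV ≤ -8 dBV, so stage 2 doesn't engage; output -13 dBV.
Stage 3: -13 dBV is at or below the -12 dBV threshold — no compression; output -13 dBV.

-13 dBV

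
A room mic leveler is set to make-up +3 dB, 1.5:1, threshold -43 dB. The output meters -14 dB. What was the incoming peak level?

-4 dB

Remove make-up: -14 − 3 = -17 dB.
The compressed level sits -17 − (-43) = 26 dB over threshold.
Before 1.5:1 compression the overshoot was 26 × 1.5 = 39 dB, so input = -43 + 39 = -4 dB.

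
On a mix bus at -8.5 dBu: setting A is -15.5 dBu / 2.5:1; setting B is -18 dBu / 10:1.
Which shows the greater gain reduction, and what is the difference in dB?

B, by 4.35 dB

A: GR = 7 − 7/2.5 = 4.2 dB.
B: GR = 9.5 − 9.5/10 = 8.55 dB.
Difference: 4.35 dB in favour of B.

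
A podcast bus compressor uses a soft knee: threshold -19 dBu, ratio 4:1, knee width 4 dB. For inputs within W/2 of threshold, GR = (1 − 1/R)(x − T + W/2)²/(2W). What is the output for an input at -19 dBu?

-19.375 dBu

x − T + W/2 = -19 − (-19) + 2 = 2.
GR = (1 − 1/4) × 2² / 8 = 0.75 × 4 / 8 = 0.375 dB.
Output = -19 − 0.375 = -19.375 dBu.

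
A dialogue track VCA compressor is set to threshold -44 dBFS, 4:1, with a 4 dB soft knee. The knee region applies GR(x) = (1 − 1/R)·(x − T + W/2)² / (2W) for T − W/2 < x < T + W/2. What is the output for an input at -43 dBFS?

x − T + W/2 = -43 − (-44) + 2 = 3.
GR = (1 − 1/4) × 3² / 8 = 0.75 × 9 / 8 = 0.84375 dB.
Output = -43 − 0.84375 = -43.84375 dBFS.

-43.84375 dBFS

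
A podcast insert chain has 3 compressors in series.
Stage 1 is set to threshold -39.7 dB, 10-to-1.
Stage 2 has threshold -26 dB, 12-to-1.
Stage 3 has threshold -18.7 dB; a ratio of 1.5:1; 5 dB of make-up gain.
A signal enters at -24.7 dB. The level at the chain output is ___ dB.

Stage 1: 15 dB above -39.7 dB, reduced 10:1 to 1.5 dB above → -38.2 dB.
Stage 2: below threshold (-38.2 ≤ -26); passes unchanged; output -38.2 dB.
Stage 3: below threshold (-38.2 ≤ -18.7); passes unchanged; make-up brings it to -33.2 dB.

-33.2 dB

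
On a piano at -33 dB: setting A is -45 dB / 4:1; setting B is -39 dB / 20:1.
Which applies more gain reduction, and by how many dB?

A, by 3.3 dB

A: GR = 12 − 12/4 = 9 dB.
B: GR = 6 − 6/20 = 5.7 dB.
A applies 3.3 dB more gain reduction.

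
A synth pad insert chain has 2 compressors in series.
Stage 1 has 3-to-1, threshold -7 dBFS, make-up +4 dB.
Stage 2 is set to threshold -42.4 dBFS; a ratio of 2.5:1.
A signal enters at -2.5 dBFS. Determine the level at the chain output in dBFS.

Stage 1: 4.5 dB above -7 dBFS, reduced 3:1 to 1.5 dB above → -5.5 dBFS; +4 dB make-up → -1.5 dBFS.
Stage 2: overshoot 40.9 dB → 40.9/2.5 = 16.36 dB → -26.04 dBFS.

-26.04 dBFS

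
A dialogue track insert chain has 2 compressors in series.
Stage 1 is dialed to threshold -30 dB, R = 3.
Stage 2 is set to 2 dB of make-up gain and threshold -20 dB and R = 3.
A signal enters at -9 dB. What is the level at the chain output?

-21 dB

Stage 1: overshoot 21 dB → 21/3 = 7 dB → -23 dB.
Stage 2: below threshold (-23 ≤ -20); passes unchanged; make-up brings it to -21 dB.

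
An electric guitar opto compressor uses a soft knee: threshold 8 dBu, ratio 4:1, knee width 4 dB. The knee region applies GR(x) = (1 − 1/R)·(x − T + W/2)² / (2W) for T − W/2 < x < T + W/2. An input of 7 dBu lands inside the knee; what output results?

6.90625 dBu

x − T + W/2 = 7 − 8 + 2 = 1.
GR = (1 − 1/4) × 1² / 8 = 0.75 × 1 / 8 = 0.09375 dB.
Output = 7 − 0.09375 = 6.90625 dBu.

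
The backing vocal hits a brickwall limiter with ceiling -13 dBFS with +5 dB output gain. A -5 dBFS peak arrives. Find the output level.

-8 dBFS

The limiter clamps the peak to its -13 dBFS ceiling.
Output gain then adds 5 dB: -13 + 5 = -8 dBFS.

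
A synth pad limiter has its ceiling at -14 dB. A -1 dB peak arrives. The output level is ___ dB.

The limiter clamps the peak to its -14 dB ceiling.

-14 dB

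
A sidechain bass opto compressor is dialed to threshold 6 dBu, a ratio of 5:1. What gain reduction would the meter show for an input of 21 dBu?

The signal is 15 dB above threshold.
At 5:1, output sits 15/5 = 3 dB above threshold.
So the signal is attenuated by 15 − 3 = 12 dB.

12 dB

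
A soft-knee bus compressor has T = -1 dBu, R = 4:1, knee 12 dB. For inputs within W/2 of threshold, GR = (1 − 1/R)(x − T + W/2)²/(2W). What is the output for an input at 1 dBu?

x − T + W/2 = 1 − (-1) + 6 = 8.
GR = (1 − 1/4) × 8² / 24 = 0.75 × 64 / 24 = 2 dB.
Output = 1 − 2 = -1 dBu.

-1 dBu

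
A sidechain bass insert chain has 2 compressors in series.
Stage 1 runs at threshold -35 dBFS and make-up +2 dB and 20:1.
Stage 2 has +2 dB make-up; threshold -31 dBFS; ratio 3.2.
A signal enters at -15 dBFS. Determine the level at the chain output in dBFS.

Stage 1: overshoot 20 dB → 20/20 = 1 dB → -34 dBFS; +2 dB make-up → -32 dBFS.
Stage 2: -32 dBFS ≤ -31 dBFS, so stage 2 doesn't engage; make-up brings it to -30 dBFS.

-30 dBFS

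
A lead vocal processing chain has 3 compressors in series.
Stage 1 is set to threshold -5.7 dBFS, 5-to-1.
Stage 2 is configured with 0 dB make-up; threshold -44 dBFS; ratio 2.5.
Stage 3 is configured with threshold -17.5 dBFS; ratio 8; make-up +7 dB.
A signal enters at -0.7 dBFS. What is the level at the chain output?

-21.28 dBFS

Stage 1: overshoot 5 dB → 5/5 = 1 dB → -4.7 dBFS.
Stage 2: -4.7 dBFS is 39.3 dB over -44 dBFS; at 2.5:1 that becomes 15.72 dB over, giving -28.28 dBFS.
Stage 3: below threshold (-28.28 ≤ -17.5); passes unchanged; make-up brings it to -21.28 dBFS.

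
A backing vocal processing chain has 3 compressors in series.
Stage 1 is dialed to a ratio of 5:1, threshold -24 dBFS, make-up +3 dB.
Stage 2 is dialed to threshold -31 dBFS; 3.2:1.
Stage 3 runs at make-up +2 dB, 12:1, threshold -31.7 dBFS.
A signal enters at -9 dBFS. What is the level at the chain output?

Stage 1: 15 dB above -24 dBFS, reduced 5:1 to 3 dB above → -21 dBFS; +3 dB make-up → -18 dBFS.
Stage 2: 13 dB above -31 dBFS, reduced 3.2:1 to 4.0625 dB above → -26.9375 dBFS.
Stage 3: overshoot 4.7625 dB → 4.7625/12 = 0.396875 dB → -31.303125 dBFS; +2 dB make-up → -29.303125 dBFS.

-29.303125 dBFS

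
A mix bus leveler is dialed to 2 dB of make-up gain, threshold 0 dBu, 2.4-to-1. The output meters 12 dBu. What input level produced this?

24 dBu

Stripping the +2 dB make-up gives 10 dBu at the gain stage.
Post-compression overshoot = 10 − 0 = 10 dB.
Undo the ratio: input overshoot = 10 × 2.4 = 24 dB, giving input = 24 dBu.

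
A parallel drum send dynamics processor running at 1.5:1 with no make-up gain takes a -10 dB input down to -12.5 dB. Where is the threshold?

-17.5 dB

Let T be the threshold. Output overshoot = (input overshoot)/R, so -12.5 − T = (-10 − T)/1.5.
1.5·(-12.5 − T) = -10 − T → 0.5·T = -18.75 − (-10) = -8.75.
T = -8.75/0.5 = -17.5 dB.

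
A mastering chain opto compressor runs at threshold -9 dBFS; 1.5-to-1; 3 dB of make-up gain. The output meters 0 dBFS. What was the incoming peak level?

Stripping the +3 dB make-up gives -3 dBFS at the gain stage.
The compressed level sits -3 − (-9) = 6 dB over threshold.
Input overshoot = R × output overshoot = 9 dB → input = -9 + 9 = 0 dBFS.

0 dBFS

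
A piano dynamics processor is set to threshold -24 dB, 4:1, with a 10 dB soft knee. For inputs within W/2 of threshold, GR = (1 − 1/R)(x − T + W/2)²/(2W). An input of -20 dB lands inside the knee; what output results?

-23.0375 dB

x − T + W/2 = -20 − (-24) + 5 = 9.
GR = (1 − 1/4) × 9² / 20 = 0.75 × 81 / 20 = 3.0375 dB.
Output = -20 − 3.0375 = -23.0375 dB.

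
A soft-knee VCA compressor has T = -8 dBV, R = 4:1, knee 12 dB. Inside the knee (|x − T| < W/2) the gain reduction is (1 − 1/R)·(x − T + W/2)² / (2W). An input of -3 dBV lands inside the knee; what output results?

x − T + W/2 = -3 − (-8) + 6 = 11.
GR = (1 − 1/4) × 11² / 24 = 0.75 × 121 / 24 = 3.78125 dB.
Output = -3 − 3.78125 = -6.78125 dBV.

-6.78125 dBV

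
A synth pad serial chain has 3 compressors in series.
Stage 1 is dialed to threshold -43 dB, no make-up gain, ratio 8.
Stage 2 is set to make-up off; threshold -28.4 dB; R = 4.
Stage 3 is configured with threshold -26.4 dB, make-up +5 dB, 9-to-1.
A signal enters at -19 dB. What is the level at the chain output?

-35 dB

Stage 1: overshoot 24 dB → 24/8 = 3 dB → -40 dB.
Stage 2: -40 dB is at or below the -28.4 dB threshold — no compression; output -40 dB.
Stage 3: -40 dB ≤ -26.4 dB, so stage 3 doesn't engage; make-up brings it to -35 dB.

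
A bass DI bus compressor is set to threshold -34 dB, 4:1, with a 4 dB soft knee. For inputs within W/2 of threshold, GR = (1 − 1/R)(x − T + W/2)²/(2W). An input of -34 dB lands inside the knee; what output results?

x − T + W/2 = -34 − (-34) + 2 = 2.
GR = (1 − 1/4) × 2² / 8 = 0.75 × 4 / 8 = 0.375 dB.
Output = -34 − 0.375 = -34.375 dB.

-34.375 dB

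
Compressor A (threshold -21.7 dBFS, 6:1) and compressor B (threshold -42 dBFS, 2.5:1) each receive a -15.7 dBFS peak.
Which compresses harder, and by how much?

B, by 10.78 dB

A: GR = 6 − 6/6 = 5 dB.
B: GR = 26.3 − 26.3/2.5 = 15.78 dB.
B reduces 10.78 dB more.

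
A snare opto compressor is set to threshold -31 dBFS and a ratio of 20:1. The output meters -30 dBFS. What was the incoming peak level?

The compressed level sits -30 − (-31) = 1 dB over threshold.
Undo the ratio: input overshoot = 1 × 20 = 20 dB, giving input = -11 dBFS.

-11 dBFS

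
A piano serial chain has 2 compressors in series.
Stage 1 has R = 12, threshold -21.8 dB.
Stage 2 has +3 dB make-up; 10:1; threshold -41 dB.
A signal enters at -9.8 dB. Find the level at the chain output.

Stage 1: -9.8 dB is 12 dB over -21.8 dB; at 12:1 that becomes 1 dB over, giving -20.8 dB.
Stage 2: overshoot 20.2 dB → 20.2/10 = 2.02 dB → -38.98 dB; +3 dB make-up → -35.98 dB.

-35.98 dB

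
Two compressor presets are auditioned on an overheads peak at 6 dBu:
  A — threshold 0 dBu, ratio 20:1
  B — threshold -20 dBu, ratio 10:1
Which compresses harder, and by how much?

A: GR = 6 − 6/20 = 5.7 dB.
B: GR = 26 − 26/10 = 23.4 dB.
B applies 17.7 dB more gain reduction.

B, by 17.7 dB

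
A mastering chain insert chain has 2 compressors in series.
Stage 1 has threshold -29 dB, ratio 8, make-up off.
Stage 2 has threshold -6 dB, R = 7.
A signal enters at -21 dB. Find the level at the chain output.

Stage 1: -21 dB is 8 dB over -29 dB; at 8:1 that becomes 1 dB over, giving -28 dB.
Stage 2: -28 dB is at or below the -6 dB threshold — no compression; output -28 dB.

-28 dB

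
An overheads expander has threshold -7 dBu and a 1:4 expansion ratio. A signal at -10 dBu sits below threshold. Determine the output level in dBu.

-19 dBu

Below threshold, a 1:4 expander applies gain = (4−1)×(T − x) of attenuation.
(4−1) × 3 = 9 dB, so output = -10 − 9 = -19 dBu.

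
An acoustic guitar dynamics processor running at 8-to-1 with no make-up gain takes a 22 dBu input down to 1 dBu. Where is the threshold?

-2 dBu

Input is 24 dB above T (since output overshoot × R = input overshoot: (1 − T)·8 = 22 − T gives T = -2 dBu).
Check: -2 + (22 − (-2))/8 = -2 + 3 = 1 dBu. ✓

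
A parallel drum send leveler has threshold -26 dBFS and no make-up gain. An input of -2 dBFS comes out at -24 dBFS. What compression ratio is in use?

Input overshoot = -2 − (-26) = 24 dB; output overshoot = -24 − (-26) = 2 dB.
Ratio = 24 / 2 = 12.

12:1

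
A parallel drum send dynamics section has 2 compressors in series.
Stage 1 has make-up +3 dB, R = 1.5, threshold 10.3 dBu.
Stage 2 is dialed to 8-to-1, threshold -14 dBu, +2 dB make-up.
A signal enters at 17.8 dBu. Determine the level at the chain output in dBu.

-7.9625 dBu

Stage 1: 7.5 dB above 10.3 dBu, reduced 1.5:1 to 5 dB above → 15.3 dBu; +3 dB make-up → 18.3 dBu.
Stage 2: 32.3 dB above -14 dBu, reduced 8:1 to 4.0375 dB above → -9.9625 dBu; +2 dB make-up → -7.9625 dBu.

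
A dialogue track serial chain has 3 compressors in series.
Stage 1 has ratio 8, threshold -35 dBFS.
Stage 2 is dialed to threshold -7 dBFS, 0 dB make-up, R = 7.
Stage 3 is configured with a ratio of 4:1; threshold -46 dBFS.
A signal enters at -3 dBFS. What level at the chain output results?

-42.25 dBFS

Stage 1: 32 dB above -35 dBFS, reduced 8:1 to 4 dB above → -31 dBFS.
Stage 2: below threshold (-31 ≤ -7); passes unchanged; output -31 dBFS.
Stage 3: overshoot 15 dB → 15/4 = 3.75 dB → -42.25 dBFS.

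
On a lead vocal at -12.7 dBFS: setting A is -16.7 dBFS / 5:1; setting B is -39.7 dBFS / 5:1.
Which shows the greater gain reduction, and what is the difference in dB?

B, by 18.4 dB

A: GR = 4 − 4/5 = 3.2 dB.
B: GR = 27 − 27/5 = 21.6 dB.
B applies 18.4 dB more gain reduction.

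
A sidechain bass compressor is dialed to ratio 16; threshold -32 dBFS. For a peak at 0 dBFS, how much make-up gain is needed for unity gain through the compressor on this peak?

Overshoot 32 dB → 32/16 = 2 dB after compression, so the compressed level is -32 + 2 = -30 dBFS.
Make-up = target − compressed = 0 − (-30) = 30 dB.

30 dB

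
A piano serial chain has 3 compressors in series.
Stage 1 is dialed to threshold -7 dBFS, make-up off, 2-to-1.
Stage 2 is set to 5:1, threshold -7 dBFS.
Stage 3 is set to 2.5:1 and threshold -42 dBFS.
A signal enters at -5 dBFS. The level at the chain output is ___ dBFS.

-27.92 dBFS

Stage 1: -5 dBFS is 2 dB over -7 dBFS; at 2:1 that becomes 1 dB over, giving -6 dBFS.
Stage 2: 1 dB above -7 dBFS, reduced 5:1 to 0.2 dB above → -6.8 dBFS.
Stage 3: overshoot 35.2 dB → 35.2/2.5 = 14.08 dB → -27.92 dBFS.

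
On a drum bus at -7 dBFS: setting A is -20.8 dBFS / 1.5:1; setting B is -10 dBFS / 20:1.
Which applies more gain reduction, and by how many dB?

A, by 1.75 dB

A: overshoot 13.8 dB → output overshoot 9.2 dB → GR 4.6 dB.
B: overshoot 3 dB → output overshoot 0.15 dB → GR 2.85 dB.
A reduces 1.75 dB more.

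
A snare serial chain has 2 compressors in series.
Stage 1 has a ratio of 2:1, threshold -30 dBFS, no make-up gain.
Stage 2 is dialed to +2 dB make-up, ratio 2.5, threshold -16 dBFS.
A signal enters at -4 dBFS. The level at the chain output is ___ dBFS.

Stage 1: 26 dB above -30 dBFS, reduced 2:1 to 13 dB above → -17 dBFS.
Stage 2: below threshold (-17 ≤ -16); passes unchanged; make-up brings it to -15 dBFS.

-15 dBFS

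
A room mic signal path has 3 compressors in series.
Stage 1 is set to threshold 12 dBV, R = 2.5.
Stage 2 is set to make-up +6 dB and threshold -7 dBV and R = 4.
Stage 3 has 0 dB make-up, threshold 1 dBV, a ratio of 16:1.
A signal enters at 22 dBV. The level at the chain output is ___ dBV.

Stage 1: 22 dBV is 10 dB over 12 dBV; at 2.5:1 that becomes 4 dB over, giving 16 dBV.
Stage 2: overshoot 23 dB → 23/4 = 5.75 dB → -1.25 dBV; +6 dB make-up → 4.75 dBV.
Stage 3: 4.75 dBV is 3.75 dB over 1 dBV; at 16:1 that becomes 0.234375 dB over, giving 1.234375 dBV.

1.234375 dBV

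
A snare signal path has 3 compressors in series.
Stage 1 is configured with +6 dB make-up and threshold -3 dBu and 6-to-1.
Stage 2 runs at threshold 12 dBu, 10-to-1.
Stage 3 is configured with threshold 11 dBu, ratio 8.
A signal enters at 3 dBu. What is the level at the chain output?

Stage 1: 6 dB above -3 dBu, reduced 6:1 to 1 dB above → -2 dBu; +6 dB make-up → 4 dBu.
Stage 2: below threshold (4 ≤ 12); passes unchanged; output 4 dBu.
Stage 3: 4 dBu is at or below the 11 dBu threshold — no compression; output 4 dBu.

4 dBu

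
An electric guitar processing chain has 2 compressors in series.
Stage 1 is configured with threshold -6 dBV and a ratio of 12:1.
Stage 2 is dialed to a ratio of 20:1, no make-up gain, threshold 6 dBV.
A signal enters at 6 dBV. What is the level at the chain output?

-5 dBV

Stage 1: overshoot 12 dB → 12/12 = 1 dB → -5 dBV.
Stage 2: below threshold (-5 ≤ 6); passes unchanged; output -5 dBV.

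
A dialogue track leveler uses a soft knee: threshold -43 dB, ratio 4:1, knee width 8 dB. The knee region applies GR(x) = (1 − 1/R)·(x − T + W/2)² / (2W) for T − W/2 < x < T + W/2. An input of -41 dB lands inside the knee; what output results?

x − T + W/2 = -41 − (-43) + 4 = 6.
GR = (1 − 1/4) × 6² / 16 = 0.75 × 36 / 16 = 1.6875 dB.
Output = -41 − 1.6875 = -42.6875 dB.

-42.6875 dB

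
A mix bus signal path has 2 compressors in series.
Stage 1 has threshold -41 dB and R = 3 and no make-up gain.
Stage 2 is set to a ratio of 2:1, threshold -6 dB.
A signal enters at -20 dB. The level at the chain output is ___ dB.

Stage 1: overshoot 21 dB → 21/3 = 7 dB → -34 dB.
Stage 2: below threshold (-34 ≤ -6); passes unchanged; output -34 dB.

-34 dB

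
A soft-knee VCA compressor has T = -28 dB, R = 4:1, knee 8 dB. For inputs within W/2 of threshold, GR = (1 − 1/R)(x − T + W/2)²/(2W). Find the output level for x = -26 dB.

x − T + W/2 = -26 − (-28) + 4 = 6.
GR = (1 − 1/4) × 6² / 16 = 0.75 × 36 / 16 = 1.6875 dB.
Output = -26 − 1.6875 = -27.6875 dB.

-27.6875 dB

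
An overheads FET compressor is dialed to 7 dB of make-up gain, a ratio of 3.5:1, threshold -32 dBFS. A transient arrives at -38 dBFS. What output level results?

-31 dBFS

-38 dBFS is 6 dB below the -32 dBFS threshold, so no gain reduction is applied.
Make-up gain adds 7 dB: -38 + 7 = -31 dBFS.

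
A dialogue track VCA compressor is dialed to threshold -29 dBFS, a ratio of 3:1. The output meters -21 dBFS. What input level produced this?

The compressed level sits -21 − (-29) = 8 dB over threshold.
Undo the ratio: input overshoot = 8 × 3 = 24 dB, giving input = -5 dBFS.

-5 dBFS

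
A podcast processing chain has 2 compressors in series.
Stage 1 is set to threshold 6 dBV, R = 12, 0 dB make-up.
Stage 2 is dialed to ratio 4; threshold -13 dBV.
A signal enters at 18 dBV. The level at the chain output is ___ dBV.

Stage 1: overshoot 12 dB → 12/12 = 1 dB → 7 dBV.
Stage 2: 7 dBV is 20 dB over -13 dBV; at 4:1 that becomes 5 dB over, giving -8 dBV.

-8 dBV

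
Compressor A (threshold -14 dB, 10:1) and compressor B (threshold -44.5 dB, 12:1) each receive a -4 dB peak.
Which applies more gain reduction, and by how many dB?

B, by 28.125 dB

A: GR = 10 − 10/10 = 9 dB.
B: GR = 40.5 − 40.5/12 = 37.125 dB.
B applies 28.125 dB more gain reduction.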